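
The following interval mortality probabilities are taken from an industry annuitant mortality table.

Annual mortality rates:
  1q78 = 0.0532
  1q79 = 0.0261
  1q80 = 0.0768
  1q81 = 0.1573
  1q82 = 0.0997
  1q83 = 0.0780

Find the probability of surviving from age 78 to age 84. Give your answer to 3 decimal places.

Survival from 78 to 84 is the product of surviving each interval: (1 − 0.0532) × (1 − 0.0261) × (1 − 0.0768) × (1 − 0.1573) × (1 − 0.0997) × (1 − 0.0780).
= 0.9468 × 0.9739 × 0.9232 × 0.8427 × 0.9003 × 0.9220 = 0.595470.

0.595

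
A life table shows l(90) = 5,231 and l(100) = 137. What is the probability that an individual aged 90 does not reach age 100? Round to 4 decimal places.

P(die before 100 | alive at 90) = 1 − l(100)/l(90) = 1 − 137/5,231 = (5,094)/5,231 = 0.973810.

0.9738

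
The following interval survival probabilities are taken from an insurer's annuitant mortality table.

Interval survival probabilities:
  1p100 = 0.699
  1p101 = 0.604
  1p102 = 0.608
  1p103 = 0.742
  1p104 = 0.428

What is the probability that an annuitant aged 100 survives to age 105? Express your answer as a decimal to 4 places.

0.0815

5p100 = 0.699 × 0.604 × 0.608 × 0.742 × 0.428.
= 0.081520.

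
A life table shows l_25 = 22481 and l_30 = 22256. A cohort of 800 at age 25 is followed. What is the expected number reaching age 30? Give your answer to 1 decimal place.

The relevant probability is 22256/22481 = 0.989992.
Expected number = 800 × 0.989992 = 792.0.

792.0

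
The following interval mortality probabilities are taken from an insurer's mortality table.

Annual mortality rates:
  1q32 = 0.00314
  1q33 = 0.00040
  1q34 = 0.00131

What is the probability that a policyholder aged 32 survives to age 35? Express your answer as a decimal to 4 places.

The overall survival probability is (1 − 0.00314) × (1 − 0.00040) × (1 − 0.00131).
= 0.99686 × 0.99960 × 0.99869 = 0.995156.

0.9952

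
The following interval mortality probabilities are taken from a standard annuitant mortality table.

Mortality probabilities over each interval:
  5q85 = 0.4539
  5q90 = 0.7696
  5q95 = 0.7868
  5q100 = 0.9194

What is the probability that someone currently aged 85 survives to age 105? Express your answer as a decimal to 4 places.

0.0022

The overall survival probability is (1 − 0.4539) × (1 − 0.7696) × (1 − 0.7868) × (1 − 0.9194).
= 0.5461 × 0.2304 × 0.2132 × 0.0806 = 0.002162.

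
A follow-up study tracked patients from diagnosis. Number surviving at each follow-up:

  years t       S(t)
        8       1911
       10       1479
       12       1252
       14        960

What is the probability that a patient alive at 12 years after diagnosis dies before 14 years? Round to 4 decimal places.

P(die before 14 | alive at 12) = 1 − S(14)/S(12) = 1 − 960/1252 = (292)/1252 = 0.233227.

0.2332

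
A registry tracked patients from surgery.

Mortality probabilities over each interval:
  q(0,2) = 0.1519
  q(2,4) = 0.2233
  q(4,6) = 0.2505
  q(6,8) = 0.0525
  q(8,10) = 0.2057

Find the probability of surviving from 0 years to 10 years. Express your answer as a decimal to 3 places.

0.372

The overall survival probability is (1 − 0.1519) × (1 − 0.2233) × (1 − 0.2505) × (1 − 0.0525) × (1 − 0.2057).
= 0.8481 × 0.7767 × 0.7495 × 0.9475 × 0.7943 = 0.371566.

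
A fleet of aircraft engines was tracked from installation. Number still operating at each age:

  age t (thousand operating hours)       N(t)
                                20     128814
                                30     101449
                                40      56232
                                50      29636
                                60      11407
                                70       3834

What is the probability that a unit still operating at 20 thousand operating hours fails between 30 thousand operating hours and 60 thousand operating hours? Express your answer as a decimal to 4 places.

0.6990

This is the probability of reaching 30 but not 60, conditional on being operational at 20: (N(30) − N(60)) / N(20).
= (101449 − 11407) / 128814 = 90042 / 128814 = 0.699008.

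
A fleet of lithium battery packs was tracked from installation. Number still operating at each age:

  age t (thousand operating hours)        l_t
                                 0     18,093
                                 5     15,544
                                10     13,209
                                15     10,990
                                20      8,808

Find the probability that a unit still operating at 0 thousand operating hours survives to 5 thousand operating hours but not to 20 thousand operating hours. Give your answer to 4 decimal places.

0.3723

This is the probability of reaching 5 but not 20, conditional on being operational at 0: (l_5 − l_20) / l_0.
= (15,544 − 8,808) / 18,093 = 6,736 / 18,093 = 0.372299.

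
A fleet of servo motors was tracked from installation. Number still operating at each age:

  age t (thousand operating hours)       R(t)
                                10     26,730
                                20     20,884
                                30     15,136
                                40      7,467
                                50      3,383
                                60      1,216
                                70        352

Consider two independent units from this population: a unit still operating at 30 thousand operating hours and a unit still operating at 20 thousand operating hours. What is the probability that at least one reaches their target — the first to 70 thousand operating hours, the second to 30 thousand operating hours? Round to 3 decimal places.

p₁ = R(70)/R(30) = 352/15,136 = 0.023256; p₂ = R(30)/R(20) = 15,136/20,884 = 0.724765.
P(at least one) = 1 − (1−p₁)(1−p₂) = 1 − 0.976744 × 0.275235 = 0.731166.

0.731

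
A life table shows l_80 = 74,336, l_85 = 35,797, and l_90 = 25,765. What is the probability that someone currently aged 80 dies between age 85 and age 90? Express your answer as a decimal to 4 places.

We want 5|5q80 = (l_85 − l_90)/l_80.
This is the probability of reaching 85 but not 90, conditional on being alive at 80: (l_85 − l_90) / l_80.
= (35,797 − 25,765) / 74,336 = 10,032 / 74,336 = 0.134955.

0.1350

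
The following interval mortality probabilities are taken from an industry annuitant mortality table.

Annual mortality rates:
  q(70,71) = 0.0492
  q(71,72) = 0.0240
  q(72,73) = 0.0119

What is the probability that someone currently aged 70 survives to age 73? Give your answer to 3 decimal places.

0.917

P(survive 70→73) = (1 − 0.0492) × (1 − 0.0240) × (1 − 0.0119).
= 0.9508 × 0.9760 × 0.9881 = 0.916938.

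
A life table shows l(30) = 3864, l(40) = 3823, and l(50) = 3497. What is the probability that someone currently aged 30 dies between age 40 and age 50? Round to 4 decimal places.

0.0844

This is the probability of reaching 40 but not 50, conditional on being alive at 30: (l(40) − l(50)) / l(30).
= (3823 − 3497) / 3864 = 326 / 3864 = 0.084369.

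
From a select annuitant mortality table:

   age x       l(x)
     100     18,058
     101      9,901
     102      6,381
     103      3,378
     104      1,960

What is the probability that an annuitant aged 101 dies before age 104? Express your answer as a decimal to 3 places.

P(die before 104 | alive at 101) = 1 − l(104)/l(101) = 1 − 1,960/9,901 = (7,941)/9,901 = 0.802040.

0.802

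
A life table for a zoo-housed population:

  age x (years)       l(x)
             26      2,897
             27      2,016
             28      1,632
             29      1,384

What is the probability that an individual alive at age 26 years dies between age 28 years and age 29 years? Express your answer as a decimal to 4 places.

0.0856

This is the probability of reaching 28 but not 29, conditional on being alive at 26: (l(28) − l(29)) / l(26).
= (1,632 − 1,384) / 2,897 = 248 / 2,897 = 0.085606.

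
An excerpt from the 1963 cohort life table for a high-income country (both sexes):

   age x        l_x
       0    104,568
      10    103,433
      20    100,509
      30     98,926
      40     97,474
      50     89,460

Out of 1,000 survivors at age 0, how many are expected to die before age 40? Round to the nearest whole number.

68

The relevant probability is 1 − 97,474/104,568 = 0.067841.
Expected number = 1,000 × 0.067841 = 68.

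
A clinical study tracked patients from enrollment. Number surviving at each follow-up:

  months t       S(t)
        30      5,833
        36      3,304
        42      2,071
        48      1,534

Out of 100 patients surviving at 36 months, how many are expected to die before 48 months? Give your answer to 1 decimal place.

The relevant probability is 1 − 1,534/3,304 = 0.535714.
Expected number = 100 × 0.535714 = 53.6.

53.6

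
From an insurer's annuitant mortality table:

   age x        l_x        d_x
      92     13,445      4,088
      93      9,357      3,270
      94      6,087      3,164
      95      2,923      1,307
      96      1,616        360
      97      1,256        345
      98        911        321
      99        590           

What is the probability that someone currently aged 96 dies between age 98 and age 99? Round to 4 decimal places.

This is the probability of reaching 98 but not 99, conditional on being alive at 96: (l_98 − l_99) / l_96.
= (911 − 590) / 1,616 = 321 / 1,616 = 0.198639.

0.1986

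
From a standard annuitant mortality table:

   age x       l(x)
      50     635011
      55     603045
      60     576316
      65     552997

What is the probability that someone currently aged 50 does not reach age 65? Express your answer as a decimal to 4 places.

0.1292

P(die before 65 | alive at 50) = 1 − l(65)/l(50) = 1 − 552997/635011 = (82014)/635011 = 0.129154.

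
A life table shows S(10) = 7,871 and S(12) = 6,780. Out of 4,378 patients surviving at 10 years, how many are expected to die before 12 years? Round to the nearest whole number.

607

The relevant probability is 1 − 6,780/7,871 = 0.138610.
Expected number = 4,378 × 0.138610 = 607.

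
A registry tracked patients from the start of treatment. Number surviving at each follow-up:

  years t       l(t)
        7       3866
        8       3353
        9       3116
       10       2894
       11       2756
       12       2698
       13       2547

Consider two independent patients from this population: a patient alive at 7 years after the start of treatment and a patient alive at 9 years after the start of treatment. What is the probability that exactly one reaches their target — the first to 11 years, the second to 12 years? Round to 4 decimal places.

0.3442

p₁ = l(11)/l(7) = 2756/3866 = 0.712882; p₂ = l(12)/l(9) = 2698/3116 = 0.865854.
P(exactly one) = p₁(1−p₂) + (1−p₁)p₂ = 0.095630 + 0.248602 = 0.344233.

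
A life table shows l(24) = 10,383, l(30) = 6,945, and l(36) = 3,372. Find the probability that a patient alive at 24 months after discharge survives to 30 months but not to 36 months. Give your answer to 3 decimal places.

0.344

This is the probability of reaching 30 but not 36, conditional on being alive at 24: (l(30) − l(36)) / l(24).
= (6,945 − 3,372) / 10,383 = 3,573 / 10,383 = 0.344120.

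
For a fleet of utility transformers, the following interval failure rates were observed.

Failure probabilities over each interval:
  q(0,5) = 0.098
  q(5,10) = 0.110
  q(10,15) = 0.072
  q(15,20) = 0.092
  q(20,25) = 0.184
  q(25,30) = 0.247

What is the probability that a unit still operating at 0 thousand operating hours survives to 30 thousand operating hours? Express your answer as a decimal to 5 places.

The overall survival probability is (1 − 0.098) × (1 − 0.110) × (1 − 0.072) × (1 − 0.092) × (1 − 0.184) × (1 − 0.247).
= 0.902 × 0.890 × 0.928 × 0.908 × 0.816 × 0.753 = 0.415638.

0.41564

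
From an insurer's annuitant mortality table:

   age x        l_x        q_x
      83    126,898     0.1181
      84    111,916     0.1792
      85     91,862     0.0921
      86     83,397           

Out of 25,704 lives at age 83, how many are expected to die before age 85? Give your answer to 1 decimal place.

7096.8

The relevant probability is 1 − 91,862/126,898 = 0.276096.
Expected number = 25,704 × 0.276096 = 7096.8.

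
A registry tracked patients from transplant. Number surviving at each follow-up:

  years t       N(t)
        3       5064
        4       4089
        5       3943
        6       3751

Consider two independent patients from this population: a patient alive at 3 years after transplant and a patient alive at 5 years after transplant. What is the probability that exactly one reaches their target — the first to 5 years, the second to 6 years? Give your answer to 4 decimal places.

p₁ = N(5)/N(3) = 3943/5064 = 0.778633; p₂ = N(6)/N(5) = 3751/3943 = 0.951306.
P(exactly one) = p₁(1−p₂) + (1−p₁)p₂ = 0.037915 + 0.210588 = 0.248503.

0.2485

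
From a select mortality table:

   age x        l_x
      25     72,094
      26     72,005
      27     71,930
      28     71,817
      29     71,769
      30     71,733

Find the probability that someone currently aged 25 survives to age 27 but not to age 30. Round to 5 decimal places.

We want 2|3q25 = (l_27 − l_30)/l_25.
This is the probability of reaching 27 but not 30, conditional on being alive at 25: (l_27 − l_30) / l_25.
= (71,930 − 71,733) / 72,094 = 197 / 72,094 = 0.002733.

0.00273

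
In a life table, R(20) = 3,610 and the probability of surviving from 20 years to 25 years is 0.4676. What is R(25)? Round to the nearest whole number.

1688

R(25) = R(20) × p = 3,610 × 0.4676 = 1688.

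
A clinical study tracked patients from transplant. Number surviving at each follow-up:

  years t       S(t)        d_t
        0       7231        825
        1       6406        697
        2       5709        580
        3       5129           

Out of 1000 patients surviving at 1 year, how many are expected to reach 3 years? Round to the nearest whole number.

801

The relevant probability is 5129/6406 = 0.800656.
Expected number = 1000 × 0.800656 = 801.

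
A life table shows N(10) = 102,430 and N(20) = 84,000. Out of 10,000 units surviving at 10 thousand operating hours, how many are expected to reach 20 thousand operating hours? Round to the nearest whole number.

8201

The relevant probability is 84,000/102,430 = 0.820072.
Expected number = 10,000 × 0.820072 = 8201.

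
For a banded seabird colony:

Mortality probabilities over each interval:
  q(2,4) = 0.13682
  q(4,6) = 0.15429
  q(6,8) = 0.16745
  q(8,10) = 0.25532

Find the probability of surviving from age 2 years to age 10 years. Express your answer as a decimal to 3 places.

0.453

The overall survival probability is (1 − 0.13682) × (1 − 0.15429) × (1 − 0.16745) × (1 − 0.25532).
= 0.86318 × 0.84571 × 0.83255 × 0.74468 = 0.452588.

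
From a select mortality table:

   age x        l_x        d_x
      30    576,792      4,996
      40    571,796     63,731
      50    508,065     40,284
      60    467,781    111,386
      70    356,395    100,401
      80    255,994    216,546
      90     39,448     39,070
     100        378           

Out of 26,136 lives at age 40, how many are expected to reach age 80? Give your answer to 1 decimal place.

The relevant probability is 255,994/571,796 = 0.447702.
Expected number = 26,136 × 0.447702 = 11701.1.

11701.1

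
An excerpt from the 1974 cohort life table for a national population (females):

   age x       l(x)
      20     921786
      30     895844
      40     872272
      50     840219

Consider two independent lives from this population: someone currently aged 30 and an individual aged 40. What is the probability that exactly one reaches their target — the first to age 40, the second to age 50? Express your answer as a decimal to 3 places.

0.061

p₁ = l(40)/l(30) = 872272/895844 = 0.973687; p₂ = l(50)/l(40) = 840219/872272 = 0.963253.
P(exactly one) = p₁(1−p₂) + (1−p₁)p₂ = 0.035780 + 0.025346 = 0.061126.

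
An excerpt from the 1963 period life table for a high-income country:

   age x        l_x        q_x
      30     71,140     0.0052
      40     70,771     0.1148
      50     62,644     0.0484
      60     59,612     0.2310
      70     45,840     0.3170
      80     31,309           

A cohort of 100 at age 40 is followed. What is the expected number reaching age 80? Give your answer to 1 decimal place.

44.2

The relevant probability is 31,309/70,771 = 0.442399.
Expected number = 100 × 0.442399 = 44.2.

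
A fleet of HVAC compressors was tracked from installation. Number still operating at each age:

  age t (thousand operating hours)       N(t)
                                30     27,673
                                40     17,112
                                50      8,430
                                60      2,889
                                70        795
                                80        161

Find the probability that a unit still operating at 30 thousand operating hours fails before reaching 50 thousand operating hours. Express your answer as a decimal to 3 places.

0.695

P(fail before 50 | operational at 30) = 1 − N(50)/N(30) = 1 − 8,430/27,673 = (19,243)/27,673 = 0.695371.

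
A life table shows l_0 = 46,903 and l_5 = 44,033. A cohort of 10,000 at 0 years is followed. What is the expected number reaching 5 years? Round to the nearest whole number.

9388

The relevant probability is 44,033/46,903 = 0.938810.
Expected number = 10,000 × 0.938810 = 9388.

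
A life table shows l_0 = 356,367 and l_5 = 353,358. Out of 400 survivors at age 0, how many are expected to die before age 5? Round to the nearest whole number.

3

The relevant probability is 1 − 353,358/356,367 = 0.008444.
Expected number = 400 × 0.008444 = 3.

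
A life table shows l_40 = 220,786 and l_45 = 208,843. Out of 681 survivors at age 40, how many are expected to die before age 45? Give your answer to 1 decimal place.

The relevant probability is 1 − 208,843/220,786 = 0.054093.
Expected number = 681 × 0.054093 = 36.8.

36.8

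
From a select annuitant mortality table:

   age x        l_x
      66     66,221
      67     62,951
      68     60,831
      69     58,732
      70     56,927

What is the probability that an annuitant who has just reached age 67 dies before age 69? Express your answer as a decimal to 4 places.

P(die before 69 | alive at 67) = 1 − l_69/l_67 = 1 − 58,732/62,951 = (4,219)/62,951 = 0.067020.

0.0670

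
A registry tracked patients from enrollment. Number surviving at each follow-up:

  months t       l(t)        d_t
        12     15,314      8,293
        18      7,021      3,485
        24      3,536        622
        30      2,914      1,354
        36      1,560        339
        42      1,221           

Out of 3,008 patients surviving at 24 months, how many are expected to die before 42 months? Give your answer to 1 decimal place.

1969.3

The relevant probability is 1 − 1,221/3,536 = 0.654695.
Expected number = 3,008 × 0.654695 = 1969.3.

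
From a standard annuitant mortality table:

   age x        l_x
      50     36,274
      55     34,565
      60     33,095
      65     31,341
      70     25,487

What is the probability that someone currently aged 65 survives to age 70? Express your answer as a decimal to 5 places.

We want 5p65 = l_70/l_65.
The conditional survival probability is l_70/l_65 = 25,487/31,341 = 0.813216.

0.81322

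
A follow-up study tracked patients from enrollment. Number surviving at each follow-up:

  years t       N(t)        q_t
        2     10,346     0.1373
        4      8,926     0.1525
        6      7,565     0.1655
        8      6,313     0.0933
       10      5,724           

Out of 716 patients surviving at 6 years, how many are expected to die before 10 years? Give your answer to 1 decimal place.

174.2

The relevant probability is 1 − 5,724/7,565 = 0.243358.
Expected number = 716 × 0.243358 = 174.2.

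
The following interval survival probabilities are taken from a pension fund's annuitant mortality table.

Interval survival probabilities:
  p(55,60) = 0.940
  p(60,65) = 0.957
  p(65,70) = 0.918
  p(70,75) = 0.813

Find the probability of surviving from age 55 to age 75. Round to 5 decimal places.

The overall survival probability is 0.940 × 0.957 × 0.918 × 0.813.
= 0.671387.

0.67139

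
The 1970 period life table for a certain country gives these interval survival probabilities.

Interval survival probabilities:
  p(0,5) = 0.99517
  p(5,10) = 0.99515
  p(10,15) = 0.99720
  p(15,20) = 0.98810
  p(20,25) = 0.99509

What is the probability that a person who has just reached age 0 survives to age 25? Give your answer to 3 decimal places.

0.971

Chaining the interval survival probabilities: 0.99517 × 0.99515 × 0.99720 × 0.98810 × 0.99509.
= 0.971027.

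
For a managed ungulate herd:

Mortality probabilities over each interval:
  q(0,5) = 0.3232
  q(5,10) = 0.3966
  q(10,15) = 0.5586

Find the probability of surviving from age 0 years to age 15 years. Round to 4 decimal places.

The overall survival probability is (1 − 0.3232) × (1 − 0.3966) × (1 − 0.5586).
= 0.6768 × 0.6034 × 0.4414 = 0.180259.

0.1803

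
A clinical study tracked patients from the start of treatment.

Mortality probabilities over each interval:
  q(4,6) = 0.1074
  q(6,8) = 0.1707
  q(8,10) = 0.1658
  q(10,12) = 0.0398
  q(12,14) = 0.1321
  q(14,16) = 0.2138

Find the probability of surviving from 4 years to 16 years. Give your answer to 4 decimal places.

The overall survival probability is (1 − 0.1074) × (1 − 0.1707) × (1 − 0.1658) × (1 − 0.0398) × (1 − 0.1321) × (1 − 0.2138).
= 0.8926 × 0.8293 × 0.8342 × 0.9602 × 0.8679 × 0.7862 = 0.404579.

0.4046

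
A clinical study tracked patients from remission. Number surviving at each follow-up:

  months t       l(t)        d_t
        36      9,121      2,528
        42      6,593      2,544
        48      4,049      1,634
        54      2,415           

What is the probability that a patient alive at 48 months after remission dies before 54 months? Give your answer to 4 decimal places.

P(die before 54 | alive at 48) = 1 − l(54)/l(48) = 1 − 2,415/4,049 = (1,634)/4,049 = 0.403556.

0.4036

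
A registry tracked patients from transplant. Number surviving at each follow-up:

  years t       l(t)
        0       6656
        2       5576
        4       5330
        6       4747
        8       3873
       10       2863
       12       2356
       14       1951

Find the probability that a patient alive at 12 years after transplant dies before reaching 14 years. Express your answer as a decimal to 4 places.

P(die before 14 | alive at 12) = 1 − l(14)/l(12) = 1 − 1951/2356 = (405)/2356 = 0.171902.

0.1719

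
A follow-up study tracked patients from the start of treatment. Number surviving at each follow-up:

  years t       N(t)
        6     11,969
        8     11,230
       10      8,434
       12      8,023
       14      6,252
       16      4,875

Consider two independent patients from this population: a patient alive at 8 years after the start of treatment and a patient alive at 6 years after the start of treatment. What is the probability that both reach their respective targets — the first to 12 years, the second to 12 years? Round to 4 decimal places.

p₁ = N(12)/N(8) = 8,023/11,230 = 0.714426; p₂ = N(12)/N(6) = 8,023/11,969 = 0.670315.
P(both) = p₁ × p₂ = 0.714426 × 0.670315 = 0.478890.

0.4789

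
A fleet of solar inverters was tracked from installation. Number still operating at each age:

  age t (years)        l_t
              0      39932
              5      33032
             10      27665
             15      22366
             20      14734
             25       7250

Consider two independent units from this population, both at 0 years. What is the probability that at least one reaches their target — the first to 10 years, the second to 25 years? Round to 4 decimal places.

p₁ = l_10/l_0 = 27665/39932 = 0.692803; p₂ = l_25/l_0 = 7250/39932 = 0.181559.
P(at least one) = 1 − (1−p₁)(1−p₂) = 1 − 0.307197 × 0.818441 = 0.748577.

0.7486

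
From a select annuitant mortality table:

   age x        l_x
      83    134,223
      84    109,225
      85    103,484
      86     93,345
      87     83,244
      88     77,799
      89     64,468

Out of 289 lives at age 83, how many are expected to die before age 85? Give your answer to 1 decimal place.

66.2

The relevant probability is 1 − 103,484/134,223 = 0.229014.
Expected number = 289 × 0.229014 = 66.2.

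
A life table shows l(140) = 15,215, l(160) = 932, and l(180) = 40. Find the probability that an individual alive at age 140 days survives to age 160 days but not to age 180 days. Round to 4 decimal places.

This is the probability of reaching 160 but not 180, conditional on being alive at 140: (l(160) − l(180)) / l(140).
= (932 − 40) / 15,215 = 892 / 15,215 = 0.058626.

0.0586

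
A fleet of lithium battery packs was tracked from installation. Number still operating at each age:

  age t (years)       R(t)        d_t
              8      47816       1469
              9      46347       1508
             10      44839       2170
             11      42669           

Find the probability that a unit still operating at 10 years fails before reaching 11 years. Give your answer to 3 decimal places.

0.048

P(fail before 11 | operational at 10) = 1 − R(11)/R(10) = 1 − 42669/44839 = (2170)/44839 = 0.048395.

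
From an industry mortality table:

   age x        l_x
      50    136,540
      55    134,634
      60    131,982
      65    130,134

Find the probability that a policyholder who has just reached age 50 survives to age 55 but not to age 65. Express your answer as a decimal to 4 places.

0.0330

This is the probability of reaching 55 but not 65, conditional on being alive at 50: (l_55 − l_65) / l_50.
= (134,634 − 130,134) / 136,540 = 4,500 / 136,540 = 0.032957.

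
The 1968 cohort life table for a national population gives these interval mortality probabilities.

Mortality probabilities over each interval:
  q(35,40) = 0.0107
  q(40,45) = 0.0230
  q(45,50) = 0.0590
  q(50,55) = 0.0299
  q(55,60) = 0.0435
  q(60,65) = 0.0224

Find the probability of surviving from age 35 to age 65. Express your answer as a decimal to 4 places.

The overall survival probability is (1 − 0.0107) × (1 − 0.0230) × (1 − 0.0590) × (1 − 0.0299) × (1 − 0.0435) × (1 − 0.0224).
= 0.9893 × 0.9770 × 0.9410 × 0.9701 × 0.9565 × 0.9776 = 0.825040.

0.8250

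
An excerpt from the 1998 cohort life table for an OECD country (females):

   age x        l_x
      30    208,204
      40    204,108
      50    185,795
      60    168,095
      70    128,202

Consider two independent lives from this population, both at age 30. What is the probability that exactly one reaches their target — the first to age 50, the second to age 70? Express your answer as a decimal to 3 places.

0.409

p₁ = l_50/l_30 = 185,795/208,204 = 0.892370; p₂ = l_70/l_30 = 128,202/208,204 = 0.615752.
P(exactly one) = p₁(1−p₂) + (1−p₁)p₂ = 0.342891 + 0.066273 = 0.409165.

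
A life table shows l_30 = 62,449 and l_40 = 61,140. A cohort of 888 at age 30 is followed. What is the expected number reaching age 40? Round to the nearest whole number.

869

The relevant probability is 61,140/62,449 = 0.979039.
Expected number = 888 × 0.979039 = 869.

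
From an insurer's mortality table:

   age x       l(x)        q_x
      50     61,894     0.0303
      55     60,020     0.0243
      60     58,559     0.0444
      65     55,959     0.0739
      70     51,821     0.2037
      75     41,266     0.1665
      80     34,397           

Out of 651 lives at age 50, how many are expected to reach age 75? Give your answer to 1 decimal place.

434.0

The relevant probability is 41,266/61,894 = 0.666721.
Expected number = 651 × 0.666721 = 434.0.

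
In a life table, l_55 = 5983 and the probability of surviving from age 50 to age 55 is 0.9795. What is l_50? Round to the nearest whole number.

l_50 = l_55 / p = 5983 / 0.9795 = 6108.

6108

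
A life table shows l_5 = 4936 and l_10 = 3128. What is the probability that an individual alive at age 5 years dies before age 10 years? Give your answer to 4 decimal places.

0.3663

P(die before 10 | alive at 5) = 1 − l_10/l_5 = 1 − 3128/4936 = (1808)/4936 = 0.366288.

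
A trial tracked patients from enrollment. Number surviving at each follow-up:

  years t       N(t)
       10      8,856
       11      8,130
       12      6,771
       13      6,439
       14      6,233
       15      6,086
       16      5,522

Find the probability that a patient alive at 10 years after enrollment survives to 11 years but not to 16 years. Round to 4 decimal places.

This is the probability of reaching 11 but not 16, conditional on being alive at 10: (N(11) − N(16)) / N(10).
= (8,130 − 5,522) / 8,856 = 2,608 / 8,856 = 0.294490.

0.2945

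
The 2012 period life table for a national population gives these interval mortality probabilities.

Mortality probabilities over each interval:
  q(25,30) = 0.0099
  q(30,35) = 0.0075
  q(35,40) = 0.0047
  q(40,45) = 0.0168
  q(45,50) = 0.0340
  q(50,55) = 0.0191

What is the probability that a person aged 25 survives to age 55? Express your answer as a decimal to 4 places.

0.9112

Chaining the interval survival probabilities: (1 − 0.0099) × (1 − 0.0075) × (1 − 0.0047) × (1 − 0.0168) × (1 − 0.0340) × (1 − 0.0191).
= 0.9901 × 0.9925 × 0.9953 × 0.9832 × 0.9660 × 0.9809 = 0.911187.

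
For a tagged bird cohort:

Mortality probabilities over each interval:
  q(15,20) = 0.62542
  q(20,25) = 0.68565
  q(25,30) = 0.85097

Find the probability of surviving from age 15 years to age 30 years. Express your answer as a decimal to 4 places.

Survival from 15 to 30 is the product of surviving each interval: (1 − 0.62542) × (1 − 0.68565) × (1 − 0.85097).
= 0.37458 × 0.31435 × 0.14903 = 0.017548.

0.0175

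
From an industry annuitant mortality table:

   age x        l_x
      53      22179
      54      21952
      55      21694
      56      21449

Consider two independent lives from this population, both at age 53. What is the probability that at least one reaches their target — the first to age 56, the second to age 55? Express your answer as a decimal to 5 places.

0.99928

p₁ = l_56/l_53 = 21449/22179 = 0.967086; p₂ = l_55/l_53 = 21694/22179 = 0.978132.
P(at least one) = 1 − (1−p₁)(1−p₂) = 1 − 0.032914 × 0.021868 = 0.999280.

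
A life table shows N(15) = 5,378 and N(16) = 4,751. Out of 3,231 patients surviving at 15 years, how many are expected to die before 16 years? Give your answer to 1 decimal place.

376.7

The relevant probability is 1 − 4,751/5,378 = 0.116586.
Expected number = 3,231 × 0.116586 = 376.7.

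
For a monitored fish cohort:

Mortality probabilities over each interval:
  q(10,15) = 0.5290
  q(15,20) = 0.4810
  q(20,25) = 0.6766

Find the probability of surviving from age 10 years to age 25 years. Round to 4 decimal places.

0.0791

The overall survival probability is (1 − 0.5290) × (1 − 0.4810) × (1 − 0.6766).
= 0.4710 × 0.5190 × 0.3234 = 0.079055.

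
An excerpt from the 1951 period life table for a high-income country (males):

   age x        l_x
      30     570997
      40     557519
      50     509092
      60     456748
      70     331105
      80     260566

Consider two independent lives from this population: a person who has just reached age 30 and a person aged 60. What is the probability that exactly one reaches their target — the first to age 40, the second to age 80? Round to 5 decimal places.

p₁ = l_40/l_30 = 557519/570997 = 0.976396; p₂ = l_80/l_60 = 260566/456748 = 0.570481.
P(exactly one) = p₁(1−p₂) + (1−p₁)p₂ = 0.419381 + 0.013466 = 0.432846.

0.43285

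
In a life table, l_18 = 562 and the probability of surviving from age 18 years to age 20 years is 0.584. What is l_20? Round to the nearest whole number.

l_20 = l_18 × p = 562 × 0.584 = 328.

328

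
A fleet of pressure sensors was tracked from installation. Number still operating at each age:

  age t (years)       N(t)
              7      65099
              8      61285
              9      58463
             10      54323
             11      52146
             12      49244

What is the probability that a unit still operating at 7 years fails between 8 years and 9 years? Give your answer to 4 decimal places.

This is the probability of reaching 8 but not 9, conditional on being operational at 7: (N(8) − N(9)) / N(7).
= (61285 − 58463) / 65099 = 2822 / 65099 = 0.043349.

0.0433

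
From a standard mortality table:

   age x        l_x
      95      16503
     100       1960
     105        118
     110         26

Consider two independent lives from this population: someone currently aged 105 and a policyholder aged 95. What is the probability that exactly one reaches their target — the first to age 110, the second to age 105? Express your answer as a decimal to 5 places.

p₁ = l_110/l_105 = 26/118 = 0.220339; p₂ = l_105/l_95 = 118/16503 = 0.007150.
P(exactly one) = p₁(1−p₂) + (1−p₁)p₂ = 0.218764 + 0.005575 = 0.224338.

0.22434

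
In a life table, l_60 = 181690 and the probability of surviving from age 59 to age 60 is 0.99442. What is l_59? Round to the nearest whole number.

l_59 = l_60 / p = 181690 / 0.99442 = 182710.

182710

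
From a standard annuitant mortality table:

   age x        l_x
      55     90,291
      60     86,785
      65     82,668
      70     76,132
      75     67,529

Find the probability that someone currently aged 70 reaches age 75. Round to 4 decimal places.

0.8870

We want 5p70 = l_75/l_70.
The conditional survival probability is l_75/l_70 = 67,529/76,132 = 0.886999.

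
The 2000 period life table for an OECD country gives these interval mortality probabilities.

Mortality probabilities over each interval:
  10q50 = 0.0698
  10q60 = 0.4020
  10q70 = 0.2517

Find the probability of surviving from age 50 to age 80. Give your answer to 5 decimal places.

30p50 = (1 − 0.0698) × (1 − 0.4020) × (1 − 0.2517).
= 0.9302 × 0.5980 × 0.7483 = 0.416249.

0.41625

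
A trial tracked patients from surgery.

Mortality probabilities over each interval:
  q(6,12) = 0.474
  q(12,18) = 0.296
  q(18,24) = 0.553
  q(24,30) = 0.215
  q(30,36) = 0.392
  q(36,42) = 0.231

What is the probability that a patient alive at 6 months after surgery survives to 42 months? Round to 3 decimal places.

0.061

Survival from 6 to 42 is the product of surviving each interval: (1 − 0.474) × (1 − 0.296) × (1 − 0.553) × (1 − 0.215) × (1 − 0.392) × (1 − 0.231).
= 0.526 × 0.704 × 0.447 × 0.785 × 0.608 × 0.769 = 0.060753.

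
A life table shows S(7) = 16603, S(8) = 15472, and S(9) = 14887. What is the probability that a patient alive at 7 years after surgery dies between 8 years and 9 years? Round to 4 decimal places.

This is the probability of reaching 8 but not 9, conditional on being alive at 7: (S(8) − S(9)) / S(7).
= (15472 − 14887) / 16603 = 585 / 16603 = 0.035235.

0.0352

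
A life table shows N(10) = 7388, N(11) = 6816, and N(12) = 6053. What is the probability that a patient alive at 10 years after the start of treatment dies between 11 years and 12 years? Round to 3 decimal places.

0.103

This is the probability of reaching 11 but not 12, conditional on being alive at 10: (N(11) − N(12)) / N(10).
= (6816 − 6053) / 7388 = 763 / 7388 = 0.103276.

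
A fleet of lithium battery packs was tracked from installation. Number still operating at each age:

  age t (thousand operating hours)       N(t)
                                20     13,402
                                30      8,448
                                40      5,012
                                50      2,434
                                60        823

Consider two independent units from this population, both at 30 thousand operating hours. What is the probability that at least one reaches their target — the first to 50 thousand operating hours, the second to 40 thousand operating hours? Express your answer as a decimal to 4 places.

0.7105

p₁ = N(50)/N(30) = 2,434/8,448 = 0.288116; p₂ = N(40)/N(30) = 5,012/8,448 = 0.593277.
P(at least one) = 1 − (1−p₁)(1−p₂) = 1 − 0.711884 × 0.406723 = 0.710460.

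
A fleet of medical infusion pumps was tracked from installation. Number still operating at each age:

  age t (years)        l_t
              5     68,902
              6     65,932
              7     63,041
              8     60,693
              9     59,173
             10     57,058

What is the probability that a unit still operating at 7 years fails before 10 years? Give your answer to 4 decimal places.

0.0949

P(fail before 10 | operational at 7) = 1 − l_10/l_7 = 1 − 57,058/63,041 = (5,983)/63,041 = 0.094906.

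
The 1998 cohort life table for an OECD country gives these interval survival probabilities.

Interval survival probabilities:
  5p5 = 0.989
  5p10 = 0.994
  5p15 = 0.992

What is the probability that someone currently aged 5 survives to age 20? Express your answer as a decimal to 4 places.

Survival from 5 to 20 is the product of surviving each interval: 0.989 × 0.994 × 0.992.
= 0.975201.

0.9752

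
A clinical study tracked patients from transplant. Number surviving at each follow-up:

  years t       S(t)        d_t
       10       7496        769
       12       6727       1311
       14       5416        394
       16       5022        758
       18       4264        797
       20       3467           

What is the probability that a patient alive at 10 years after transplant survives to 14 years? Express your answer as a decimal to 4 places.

The conditional survival probability is S(14)/S(10) = 5416/7496 = 0.722519.

0.7225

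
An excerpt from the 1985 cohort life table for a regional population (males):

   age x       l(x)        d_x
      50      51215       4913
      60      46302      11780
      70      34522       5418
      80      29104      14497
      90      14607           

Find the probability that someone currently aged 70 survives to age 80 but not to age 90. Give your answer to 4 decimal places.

This is the probability of reaching 80 but not 90, conditional on being alive at 70: (l(80) − l(90)) / l(70).
= (29104 − 14607) / 34522 = 14497 / 34522 = 0.419935.

0.4199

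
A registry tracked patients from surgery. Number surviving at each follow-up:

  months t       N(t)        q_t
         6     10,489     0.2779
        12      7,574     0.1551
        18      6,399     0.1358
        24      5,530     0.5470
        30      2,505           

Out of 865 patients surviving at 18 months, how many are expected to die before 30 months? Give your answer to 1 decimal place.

The relevant probability is 1 − 2,505/6,399 = 0.608533.
Expected number = 865 × 0.608533 = 526.4.

526.4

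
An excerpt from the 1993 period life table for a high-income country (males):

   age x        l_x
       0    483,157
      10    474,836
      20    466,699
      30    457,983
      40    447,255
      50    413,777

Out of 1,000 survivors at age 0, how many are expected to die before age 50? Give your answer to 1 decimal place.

143.6

The relevant probability is 1 − 413,777/483,157 = 0.143597.
Expected number = 1,000 × 0.143597 = 143.6.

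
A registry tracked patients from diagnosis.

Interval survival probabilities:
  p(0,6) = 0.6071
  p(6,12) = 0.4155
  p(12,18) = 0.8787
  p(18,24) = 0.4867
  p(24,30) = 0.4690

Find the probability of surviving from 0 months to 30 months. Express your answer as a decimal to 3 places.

Survival from 0 to 30 is the product of surviving each interval: 0.6071 × 0.4155 × 0.8787 × 0.4867 × 0.4690.
= 0.050595.

0.051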